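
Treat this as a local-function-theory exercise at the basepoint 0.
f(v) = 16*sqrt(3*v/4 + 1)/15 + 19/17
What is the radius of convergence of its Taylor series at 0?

Branch term (16/15)*sqrt(1 - v/(-4/3)): its argument vanishes at v = -4/3, a square-root branch point, modulus 4/3.
The radius of convergence is the smallest modulus among the singular points: 4/3.

The radius of convergence is 4/3.


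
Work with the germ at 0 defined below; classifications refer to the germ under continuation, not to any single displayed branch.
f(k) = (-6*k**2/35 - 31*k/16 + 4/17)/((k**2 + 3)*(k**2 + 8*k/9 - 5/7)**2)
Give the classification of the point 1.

Denominator factors: k**2 + 3 = 4 at k = 1; k**2 + 8*k/9 - 5/7 = 74/63 at k = 1 — none vanishes.
So the germ continues analytically to 1.

The point is a regular point.


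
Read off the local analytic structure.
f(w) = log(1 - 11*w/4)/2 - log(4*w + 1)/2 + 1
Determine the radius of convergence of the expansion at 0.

Branch term (-1/2)*log(1 - w/(-1/4)): its argument vanishes at w = -1/4, a logarithmic branch point, modulus 1/4.
Branch term (1/2)*log(1 - w/(4/11)): its argument vanishes at w = 4/11, a logarithmic branch point, modulus 4/11.
The radius of convergence is the smallest modulus among the singular points: 1/4.

The radius of convergence is 1/4.


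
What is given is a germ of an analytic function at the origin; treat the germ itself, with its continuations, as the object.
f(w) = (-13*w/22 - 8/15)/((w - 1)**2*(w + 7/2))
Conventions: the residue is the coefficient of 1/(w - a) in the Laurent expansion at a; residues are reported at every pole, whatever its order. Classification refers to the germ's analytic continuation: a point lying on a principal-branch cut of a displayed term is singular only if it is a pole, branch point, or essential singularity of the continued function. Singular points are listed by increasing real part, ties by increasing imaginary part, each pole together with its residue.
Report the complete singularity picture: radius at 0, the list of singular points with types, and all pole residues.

Denominator factor (w - 1)^2: pole of order 2 at 1, modulus 1.
Denominator factor (w + 7/2): pole of order 1 at -7/2, modulus 7/2.
The radius of convergence is the smallest modulus among the singular points: 1.
At the order-1 pole -7/2 set g(w) = (w - (-7/2))*f(w) = (-13*w/22 - 8/15)/(w - 1)**2.
Simple pole: residue = g(a) at a = -7/2, which is 1013/13365.
At the order-2 pole 1 set g(w) = (w - (1))^2*f(w) = (-13*w/22 - 8/15)/(w + 7/2).
Order-2 pole: residue = g'(a); g'(1) = -1013/13365, so the residue is -1013/13365.
List the singular points by increasing real part (a conjugate pair: the negative imaginary part first).

Radius of convergence at 0: 1.
At -7/2: a pole of order 1; residue 1013/13365.
At 1: a pole of order 2; residue -1013/13365.


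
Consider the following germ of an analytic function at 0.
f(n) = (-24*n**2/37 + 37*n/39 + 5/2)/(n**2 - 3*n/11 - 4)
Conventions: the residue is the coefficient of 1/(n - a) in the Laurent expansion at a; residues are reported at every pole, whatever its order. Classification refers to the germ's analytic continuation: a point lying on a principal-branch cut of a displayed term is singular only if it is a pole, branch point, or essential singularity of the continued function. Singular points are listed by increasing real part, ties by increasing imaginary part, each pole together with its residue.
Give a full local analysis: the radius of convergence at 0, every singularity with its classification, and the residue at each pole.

Denominator factor (n**2 - 3*n/11 - 4): discriminant 1945/121, real irrational roots 3/22 + (1/22)*sqrt(1945) and 3/22 - (1/22)*sqrt(1945); poles of order 1, moduli 3/22 + (1/22)*sqrt(1945) and -3/22 + (1/22)*sqrt(1945).
The radius of convergence is the smallest modulus among the singular points: -3/22 + (1/22)*sqrt(1945).
The factor n**2 - 3*n/11 - 4 splits as (n - a)(n - a') with a = 3/22 - (1/22)*sqrt(1945), a' = 3/22 + (1/22)*sqrt(1945). At the order-1 pole a set g(n) = (n - a)*f(n) = [-24*n**2/37 + 37*n/39 + 5/2] / (n - a').
Simple pole: residue = g(a) at a = 3/22 - (1/22)*sqrt(1945), which is 12251/31746 - (124/2058199)*sqrt(1945).
The factor n**2 - 3*n/11 - 4 splits as (n - a)(n - a') with a = 3/22 + (1/22)*sqrt(1945), a' = 3/22 - (1/22)*sqrt(1945). At the order-1 pole a set g(n) = (n - a)*f(n) = [-24*n**2/37 + 37*n/39 + 5/2] / (n - a').
Simple pole: residue = g(a) at a = 3/22 + (1/22)*sqrt(1945), which is 12251/31746 + (124/2058199)*sqrt(1945).
List the singular points by increasing real part (a conjugate pair: the negative imaginary part first).

Radius of convergence at 0: -3/22 + (1/22)*sqrt(1945).
At 3/22 - (1/22)*sqrt(1945): a pole of order 1; residue 12251/31746 - (124/2058199)*sqrt(1945).
At 3/22 + (1/22)*sqrt(1945): a pole of order 1; residue 12251/31746 + (124/2058199)*sqrt(1945).


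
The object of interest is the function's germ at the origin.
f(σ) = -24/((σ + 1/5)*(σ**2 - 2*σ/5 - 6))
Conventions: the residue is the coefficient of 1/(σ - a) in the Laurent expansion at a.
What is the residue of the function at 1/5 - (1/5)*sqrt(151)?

The residue is -100/49 - (200/7399)*sqrt(151).

The factor σ**2 - 2*σ/5 - 6 splits as (σ - a)(σ - a') with a = 1/5 - (1/5)*sqrt(151), a' = 1/5 + (1/5)*sqrt(151). At the order-1 pole a set g(σ) = (σ - a)*f(σ) = [-24/(σ + 1/5)] / (σ - a').
Simple pole: residue = g(a) at a = 1/5 - (1/5)*sqrt(151), which is -100/49 - (200/7399)*sqrt(151).


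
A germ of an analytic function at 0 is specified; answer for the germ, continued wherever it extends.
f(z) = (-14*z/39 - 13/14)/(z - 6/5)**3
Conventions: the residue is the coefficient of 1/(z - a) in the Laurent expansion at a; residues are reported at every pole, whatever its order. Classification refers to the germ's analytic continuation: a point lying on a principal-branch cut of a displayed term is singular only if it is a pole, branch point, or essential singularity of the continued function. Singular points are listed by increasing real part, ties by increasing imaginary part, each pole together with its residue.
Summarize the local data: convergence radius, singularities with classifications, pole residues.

Denominator factor (z - 6/5)^3: pole of order 3 at 6/5, modulus 6/5.
The radius of convergence is the smallest modulus among the singular points: 6/5.
At the order-3 pole 6/5 set g(z) = (z - (6/5))^3*f(z) = -14*z/39 - 13/14.
Order-3 pole: residue = g''(a)/2; g''(6/5) = 0, so the residue is 0.

Radius of convergence at 0: 6/5.
At 6/5: a pole of order 3; residue 0.


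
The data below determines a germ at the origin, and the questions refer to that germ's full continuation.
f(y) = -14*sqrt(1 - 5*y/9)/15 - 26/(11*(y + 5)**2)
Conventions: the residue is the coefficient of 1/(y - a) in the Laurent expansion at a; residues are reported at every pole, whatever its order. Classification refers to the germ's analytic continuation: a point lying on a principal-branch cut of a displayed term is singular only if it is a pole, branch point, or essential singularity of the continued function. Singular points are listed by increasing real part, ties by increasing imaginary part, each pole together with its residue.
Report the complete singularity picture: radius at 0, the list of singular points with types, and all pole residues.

Radius of convergence at 0: 9/5.
At -5: a pole of order 2; residue 0.
At 9/5: an algebraic (square-root) branch point.

Denominator factor (y + 5)^2: pole of order 2 at -5, modulus 5.
Branch term (-14/15)*sqrt(1 - y/(9/5)): its argument vanishes at y = 9/5, a square-root branch point, modulus 9/5.
The radius of convergence is the smallest modulus among the singular points: 9/5.
The branch term is analytic at -5 and contributes nothing to the residue; only the rational part matters.
At the order-2 pole -5 set g(y) = (y - (-5))^2*(rational part) = -26/11.
Order-2 pole: residue = g'(a); g'(-5) = 0, so the residue is 0.
List the singular points by increasing real part (a conjugate pair: the negative imaginary part first).


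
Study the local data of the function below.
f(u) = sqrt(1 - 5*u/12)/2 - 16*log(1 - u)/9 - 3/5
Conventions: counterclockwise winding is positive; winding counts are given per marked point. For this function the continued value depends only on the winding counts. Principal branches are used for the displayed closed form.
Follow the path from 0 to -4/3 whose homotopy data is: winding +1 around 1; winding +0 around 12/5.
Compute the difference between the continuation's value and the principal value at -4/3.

The rational part is single-valued and drops out of the difference; each branch term changes only by its own monodromy.
(1/2)*sqrt(1 - u/(12/5)): winding +0 is even, the square root returns to the same sheet, contribution 0.
(-16/9)*log(1 - u/(1)): each positive loop around 1 adds 2*pi*i to the log, so winding +1 contributes (-16/9)*(1)*2*pi*i = -(32/9)*pi*i.
Summing the contributions at u = -4/3 gives -(32/9)*pi*i.

Continued minus principal equals -(32/9)*pi*i.


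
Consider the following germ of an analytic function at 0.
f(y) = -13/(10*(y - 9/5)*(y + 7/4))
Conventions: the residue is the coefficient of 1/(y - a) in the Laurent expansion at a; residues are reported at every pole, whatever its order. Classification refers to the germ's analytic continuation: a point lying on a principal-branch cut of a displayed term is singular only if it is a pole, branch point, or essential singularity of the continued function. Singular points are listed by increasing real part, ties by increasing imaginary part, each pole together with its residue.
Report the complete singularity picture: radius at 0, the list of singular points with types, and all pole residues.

Denominator factor (y + 7/4): pole of order 1 at -7/4, modulus 7/4.
Denominator factor (y - 9/5): pole of order 1 at 9/5, modulus 9/5.
The radius of convergence is the smallest modulus among the singular points: 7/4.
At the order-1 pole -7/4 set g(y) = (y - (-7/4))*f(y) = -13/(10*(y - 9/5)).
Simple pole: residue = g(a) at a = -7/4, which is 26/71.
At the order-1 pole 9/5 set g(y) = (y - (9/5))*f(y) = -13/(10*(y + 7/4)).
Simple pole: residue = g(a) at a = 9/5, which is -26/71.
List the singular points by increasing real part (a conjugate pair: the negative imaginary part first).

Radius of convergence at 0: 7/4.
At -7/4: a pole of order 1; residue 26/71.
At 9/5: a pole of order 1; residue -26/71.


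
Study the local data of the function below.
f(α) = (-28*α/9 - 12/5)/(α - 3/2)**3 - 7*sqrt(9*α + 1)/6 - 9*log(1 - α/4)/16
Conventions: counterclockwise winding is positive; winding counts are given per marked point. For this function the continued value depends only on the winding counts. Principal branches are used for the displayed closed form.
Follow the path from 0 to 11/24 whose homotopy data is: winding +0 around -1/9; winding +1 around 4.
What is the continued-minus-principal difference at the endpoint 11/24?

Continued minus principal equals -(9/8)*pi*i.

The rational part is single-valued and drops out of the difference; each branch term changes only by its own monodromy.
(-7/6)*sqrt(1 - α/(-1/9)): winding +0 is even, the square root returns to the same sheet, contribution 0.
(-9/16)*log(1 - α/(4)): each positive loop around 4 adds 2*pi*i to the log, so winding +1 contributes (-9/16)*(1)*2*pi*i = -(9/8)*pi*i.
Summing the contributions at α = 11/24 gives -(9/8)*pi*i.


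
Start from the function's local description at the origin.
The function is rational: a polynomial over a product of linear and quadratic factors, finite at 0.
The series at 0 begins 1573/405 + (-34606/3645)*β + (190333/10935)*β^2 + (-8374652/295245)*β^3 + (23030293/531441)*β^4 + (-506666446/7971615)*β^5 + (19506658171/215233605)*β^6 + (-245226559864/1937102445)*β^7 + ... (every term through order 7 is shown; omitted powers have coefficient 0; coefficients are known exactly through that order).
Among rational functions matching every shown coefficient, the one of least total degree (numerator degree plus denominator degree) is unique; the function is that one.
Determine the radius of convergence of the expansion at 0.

No rational of total degree below 2 reproduces all 8 coefficients; solving the [0/2] Pade equations on them gives f(β) = 13/(5*(β + 9/11)**2), whose expansion matches every shown term.
Denominator factor (β + 9/11)^2: pole of order 2 at -9/11, modulus 9/11.
The radius of convergence is the smallest modulus among the singular points: 9/11.

The radius of convergence is 9/11.


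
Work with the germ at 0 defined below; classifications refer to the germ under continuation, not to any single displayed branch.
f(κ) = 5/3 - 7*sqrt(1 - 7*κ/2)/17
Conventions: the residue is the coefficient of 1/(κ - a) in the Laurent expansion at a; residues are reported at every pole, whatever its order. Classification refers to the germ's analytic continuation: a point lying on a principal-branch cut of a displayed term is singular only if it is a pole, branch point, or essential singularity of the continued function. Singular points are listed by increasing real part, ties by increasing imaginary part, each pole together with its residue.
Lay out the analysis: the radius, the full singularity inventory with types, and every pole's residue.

Branch term (-7/17)*sqrt(1 - κ/(2/7)): its argument vanishes at κ = 2/7, a square-root branch point, modulus 2/7.
The radius of convergence is the smallest modulus among the singular points: 2/7.

Radius of convergence at 0: 2/7.
At 2/7: an algebraic (square-root) branch point.


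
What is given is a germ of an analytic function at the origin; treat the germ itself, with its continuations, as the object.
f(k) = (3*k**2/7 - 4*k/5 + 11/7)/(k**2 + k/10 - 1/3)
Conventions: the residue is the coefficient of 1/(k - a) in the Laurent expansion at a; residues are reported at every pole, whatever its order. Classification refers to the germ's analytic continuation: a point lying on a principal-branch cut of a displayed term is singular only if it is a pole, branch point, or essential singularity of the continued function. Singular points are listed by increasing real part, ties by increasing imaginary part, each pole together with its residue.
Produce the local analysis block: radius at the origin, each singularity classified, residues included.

Radius of convergence at 0: -1/20 + (1/60)*sqrt(1209).
At -1/20 - (1/60)*sqrt(1209): a pole of order 1; residue -59/140 - (2459/56420)*sqrt(1209).
At -1/20 + (1/60)*sqrt(1209): a pole of order 1; residue -59/140 + (2459/56420)*sqrt(1209).

Denominator factor (k**2 + k/10 - 1/3): discriminant 403/300, real irrational roots -1/20 + (1/60)*sqrt(1209) and -1/20 - (1/60)*sqrt(1209); poles of order 1, moduli -1/20 + (1/60)*sqrt(1209) and 1/20 + (1/60)*sqrt(1209).
The radius of convergence is the smallest modulus among the singular points: -1/20 + (1/60)*sqrt(1209).
The factor k**2 + k/10 - 1/3 splits as (k - a)(k - a') with a = -1/20 - (1/60)*sqrt(1209), a' = -1/20 + (1/60)*sqrt(1209). At the order-1 pole a set g(k) = (k - a)*f(k) = [3*k**2/7 - 4*k/5 + 11/7] / (k - a').
Simple pole: residue = g(a) at a = -1/20 - (1/60)*sqrt(1209), which is -59/140 - (2459/56420)*sqrt(1209).
The factor k**2 + k/10 - 1/3 splits as (k - a)(k - a') with a = -1/20 + (1/60)*sqrt(1209), a' = -1/20 - (1/60)*sqrt(1209). At the order-1 pole a set g(k) = (k - a)*f(k) = [3*k**2/7 - 4*k/5 + 11/7] / (k - a').
Simple pole: residue = g(a) at a = -1/20 + (1/60)*sqrt(1209), which is -59/140 + (2459/56420)*sqrt(1209).
List the singular points by increasing real part (a conjugate pair: the negative imaginary part first).


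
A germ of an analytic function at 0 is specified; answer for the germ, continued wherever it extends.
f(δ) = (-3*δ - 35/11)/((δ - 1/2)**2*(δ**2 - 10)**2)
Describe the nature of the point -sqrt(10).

The denominator factor δ**2 - 10 vanishes at -sqrt(10) and appears to the power 2; the numerator there equals -35/11 + (3)*sqrt(10), nonzero, and no other factor vanishes.
Hence a pole whose order is the multiplicity, 2.

The point is a pole of order 2.


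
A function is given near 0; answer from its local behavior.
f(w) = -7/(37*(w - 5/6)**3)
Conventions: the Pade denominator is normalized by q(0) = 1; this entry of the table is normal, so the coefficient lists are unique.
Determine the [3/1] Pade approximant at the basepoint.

The Pade approximant has numerator coefficients [1512/4625, 13608/23125, 81648/115625, 326592/578125]; denominator coefficients [1, -9/5].

Taylor coefficients needed (expand at 0): a_0 = 1512/4625, a_1 = 27216/23125, a_2 = 326592/115625, a_3 = 653184/115625, a_4 = 5878656/578125.
Write the denominator as Q(w) = 1 + q1*w. Requiring Q*f - P = O(w^5) with deg P <= 3 kills the coefficients of w^4..w^4 in Q*f:
  w^4: a_4 + q1*a_3 = 0, i.e. 5878656/578125 + (653184/115625)*q1 = 0.
Solving this linear system: q1 = -9/5.
The numerator is Q*f truncated at degree 3: P0 = a_0 = 1512/4625; P1 = a_1 + q1*a_0 = 13608/23125; P2 = a_2 + q1*a_1 = 81648/115625; P3 = a_3 + q1*a_2 = 326592/578125.


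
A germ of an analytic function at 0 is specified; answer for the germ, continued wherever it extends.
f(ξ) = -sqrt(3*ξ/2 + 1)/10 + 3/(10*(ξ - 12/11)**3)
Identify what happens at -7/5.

Denominator factors: ξ - 12/11 = -137/55 at ξ = -7/5 — none vanishes.
Branch term sqrt(1 - ξ/(-2/3)): argument at -7/5 is -11/10, nonzero, so -7/5 is not its branch point (a point on a principal cut is still regular for the continued germ).
So the germ continues analytically to -7/5.

The point is a regular point.


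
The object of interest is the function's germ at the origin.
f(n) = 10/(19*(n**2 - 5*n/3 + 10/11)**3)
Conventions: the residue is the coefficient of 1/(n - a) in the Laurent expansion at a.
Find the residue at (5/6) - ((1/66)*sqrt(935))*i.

The factor n**2 - 5*n/3 + 10/11 splits as (n - a)(n - a') with a = (5/6) - ((1/66)*sqrt(935))*i, a' = (5/6) + ((1/66)*sqrt(935))*i. At the order-3 pole a set g(n) = (n - a)^3*f(n) = [10/19] / (n - a')^3.
Order-3 pole: residue = g''(a)/2; g''((5/6) - ((1/66)*sqrt(935))*i) = ((705672/2333675)*sqrt(935))*i, so the residue is ((352836/2333675)*sqrt(935))*i.

The residue is ((352836/2333675)*sqrt(935))*i.


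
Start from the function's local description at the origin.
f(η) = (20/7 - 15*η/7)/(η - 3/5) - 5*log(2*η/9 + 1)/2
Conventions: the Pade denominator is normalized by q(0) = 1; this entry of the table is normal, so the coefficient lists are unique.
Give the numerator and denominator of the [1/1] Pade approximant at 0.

Taylor coefficients needed (expand at 0): a_0 = -100/21, a_1 = -310/63, a_2 = -4090/567.
Write the denominator as Q(η) = 1 + q1*η. Requiring Q*f - P = O(η^3) with deg P <= 1 kills the coefficients of η^2..η^2 in Q*f:
  η^2: a_2 + q1*a_1 = 0, i.e. -4090/567 + (-310/63)*q1 = 0.
Solving this linear system: q1 = -409/279.
The numerator is Q*f truncated at degree 1: P0 = a_0 = -100/21; P1 = a_1 + q1*a_0 = 12070/5859.

The Pade approximant has numerator coefficients [-100/21, 12070/5859]; denominator coefficients [1, -409/279].


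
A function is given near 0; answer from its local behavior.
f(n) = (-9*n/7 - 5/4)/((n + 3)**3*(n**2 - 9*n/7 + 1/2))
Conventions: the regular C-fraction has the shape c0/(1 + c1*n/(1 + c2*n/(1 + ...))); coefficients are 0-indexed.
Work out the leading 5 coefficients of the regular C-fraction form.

Taylor coefficients (expand at 0): a_0 = -5/54, a_1 = -13/54, a_2 = -227/567, a_3 = -20618/35721, a_4 = -332755/500094.
c0 = a_0 = -5/54. Peel one level at a time: if S = 1 + c*n/S' with S'(0) = 1, then c is the n-coefficient of S and S' = c*n/(S - 1).
S_1 = c0/f = 1 + (-13/5)*n + (1279/525)*n^2 + ...; c1 = -13/5.
S_2 = c1*n/(S_1 - 1) = 1 + (1279/1365)*n + (82280/223587)*n^2 + ...; c2 = 1279/1365.
S_3 = c2*n/(S_2 - 1) = 1 + (-411400/1047501)*n + (-462045065/927521847)*n^2 + ...; c3 = -411400/1047501.
S_4 = c3*n/(S_3 - 1) = 1 + (-1201317169/947125080)*n + ...; c4 = -1201317169/947125080.

The regular C-fraction coefficients are [-5/54, -13/5, 1279/1365, -411400/1047501, -1201317169/947125080].


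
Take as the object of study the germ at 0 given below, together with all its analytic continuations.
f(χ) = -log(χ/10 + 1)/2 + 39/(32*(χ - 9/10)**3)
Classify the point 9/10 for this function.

The denominator factor χ - 9/10 vanishes at 9/10 and appears to the power 3; the numerator there equals 39/32, nonzero, and no other factor vanishes.
The branch terms are analytic at this point.
Hence a pole whose order is the multiplicity, 3.

The point is a pole of order 3.


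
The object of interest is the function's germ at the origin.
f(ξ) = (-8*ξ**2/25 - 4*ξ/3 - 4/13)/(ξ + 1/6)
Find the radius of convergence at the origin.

The radius of convergence is 1/6.

Denominator factor (ξ + 1/6): pole of order 1 at -1/6, modulus 1/6.
The radius of convergence is the smallest modulus among the singular points: 1/6.


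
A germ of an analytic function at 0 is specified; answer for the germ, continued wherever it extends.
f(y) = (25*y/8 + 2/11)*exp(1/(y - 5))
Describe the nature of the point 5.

The point is an essential singularity.

The exponent 1/(y - (5)) has a pole at 5, so exp(1/(y - (5))) takes every nonzero value near it: an essential singularity (not a pole of any order).


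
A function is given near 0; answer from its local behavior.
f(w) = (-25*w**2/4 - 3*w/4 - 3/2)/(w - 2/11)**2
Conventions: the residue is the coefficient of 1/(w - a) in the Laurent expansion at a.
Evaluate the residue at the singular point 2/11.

At the order-2 pole 2/11 set g(w) = (w - (2/11))^2*f(w) = -25*w**2/4 - 3*w/4 - 3/2.
Order-2 pole: residue = g'(a); g'(2/11) = -133/44, so the residue is -133/44.

The residue is -133/44.


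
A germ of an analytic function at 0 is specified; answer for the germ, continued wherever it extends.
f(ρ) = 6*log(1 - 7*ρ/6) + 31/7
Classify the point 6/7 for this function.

The point is a logarithmic branch point.

The term (6)*log(1 - ρ/(6/7)) has argument 1 - 6/7/(6/7) = 0 at 6/7: a logarithmic (infinitely-sheeted) branch point; the remaining terms are analytic or single-valued there.


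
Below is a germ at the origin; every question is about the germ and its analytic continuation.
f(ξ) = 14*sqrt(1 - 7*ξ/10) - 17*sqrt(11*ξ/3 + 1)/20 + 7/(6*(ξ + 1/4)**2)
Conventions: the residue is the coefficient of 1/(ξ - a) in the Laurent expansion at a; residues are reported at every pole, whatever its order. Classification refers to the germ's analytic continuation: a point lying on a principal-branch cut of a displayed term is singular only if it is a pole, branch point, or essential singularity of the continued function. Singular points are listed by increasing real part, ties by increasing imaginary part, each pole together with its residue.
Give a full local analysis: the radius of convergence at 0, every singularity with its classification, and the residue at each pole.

Radius of convergence at 0: 1/4.
At -3/11: an algebraic (square-root) branch point.
At -1/4: a pole of order 2; residue 0.
At 10/7: an algebraic (square-root) branch point.

Denominator factor (ξ + 1/4)^2: pole of order 2 at -1/4, modulus 1/4.
Branch term (-17/20)*sqrt(1 - ξ/(-3/11)): its argument vanishes at ξ = -3/11, a square-root branch point, modulus 3/11.
Branch term (14)*sqrt(1 - ξ/(10/7)): its argument vanishes at ξ = 10/7, a square-root branch point, modulus 10/7.
The radius of convergence is the smallest modulus among the singular points: 1/4.
The branch terms are analytic at -1/4 and contribute nothing to the residue; only the rational part matters.
At the order-2 pole -1/4 set g(ξ) = (ξ - (-1/4))^2*(rational part) = 7/6.
Order-2 pole: residue = g'(a); g'(-1/4) = 0, so the residue is 0.
List the singular points by increasing real part (a conjugate pair: the negative imaginary part first).


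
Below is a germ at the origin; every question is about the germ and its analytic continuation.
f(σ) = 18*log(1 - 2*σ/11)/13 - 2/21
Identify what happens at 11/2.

The point is a logarithmic branch point.

The term (18/13)*log(1 - σ/(11/2)) has argument 1 - 11/2/(11/2) = 0 at 11/2: a logarithmic (infinitely-sheeted) branch point; the remaining terms are analytic or single-valued there.


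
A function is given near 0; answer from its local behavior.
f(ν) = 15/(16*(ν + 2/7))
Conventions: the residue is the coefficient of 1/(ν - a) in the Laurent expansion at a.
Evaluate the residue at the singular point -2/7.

At the order-1 pole -2/7 set g(ν) = (ν - (-2/7))*f(ν) = 15/16.
Simple pole: residue = g(a) at a = -2/7, which is 15/16.

The residue is 15/16.


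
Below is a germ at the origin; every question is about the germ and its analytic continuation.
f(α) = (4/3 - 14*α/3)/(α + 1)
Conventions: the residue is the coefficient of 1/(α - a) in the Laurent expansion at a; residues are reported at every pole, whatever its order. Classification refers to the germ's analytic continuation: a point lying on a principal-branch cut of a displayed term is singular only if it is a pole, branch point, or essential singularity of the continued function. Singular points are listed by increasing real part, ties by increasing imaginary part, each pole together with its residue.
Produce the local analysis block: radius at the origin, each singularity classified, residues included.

Radius of convergence at 0: 1.
At -1: a pole of order 1; residue 6.

Denominator factor (α + 1): pole of order 1 at -1, modulus 1.
The radius of convergence is the smallest modulus among the singular points: 1.
At the order-1 pole -1 set g(α) = (α - (-1))*f(α) = 4/3 - 14*α/3.
Simple pole: residue = g(a) at a = -1, which is 6.


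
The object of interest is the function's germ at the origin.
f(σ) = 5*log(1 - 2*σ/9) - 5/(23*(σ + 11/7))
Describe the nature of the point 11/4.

Denominator factors: σ + 11/7 = 121/28 at σ = 11/4 — none vanishes.
Branch term log(1 - σ/(9/2)): argument at 11/4 is 7/18, nonzero, so 11/4 is not its branch point (a point on a principal cut is still regular for the continued germ).
So the germ continues analytically to 11/4.

The point is a regular point.


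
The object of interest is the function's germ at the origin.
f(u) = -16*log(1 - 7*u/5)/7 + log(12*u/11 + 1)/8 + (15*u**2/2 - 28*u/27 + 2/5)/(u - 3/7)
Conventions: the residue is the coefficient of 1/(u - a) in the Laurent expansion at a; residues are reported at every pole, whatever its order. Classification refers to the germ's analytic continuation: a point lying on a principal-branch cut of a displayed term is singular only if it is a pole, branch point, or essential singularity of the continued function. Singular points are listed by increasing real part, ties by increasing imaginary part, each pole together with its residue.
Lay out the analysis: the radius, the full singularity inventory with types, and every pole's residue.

Denominator factor (u - 3/7): pole of order 1 at 3/7, modulus 3/7.
Branch term (1/8)*log(1 - u/(-11/12)): its argument vanishes at u = -11/12, a logarithmic branch point, modulus 11/12.
Branch term (-16/7)*log(1 - u/(5/7)): its argument vanishes at u = 5/7, a logarithmic branch point, modulus 5/7.
The radius of convergence is the smallest modulus among the singular points: 3/7.
The branch terms are analytic at 3/7 and contribute nothing to the residue; only the rational part matters.
At the order-1 pole 3/7 set g(u) = (u - (3/7))*(rational part) = 15*u**2/2 - 28*u/27 + 2/5.
Simple pole: residue = g(a) at a = 3/7, which is 5879/4410.
List the singular points by increasing real part (a conjugate pair: the negative imaginary part first).

Radius of convergence at 0: 3/7.
At -11/12: a logarithmic branch point.
At 3/7: a pole of order 1; residue 5879/4410.
At 5/7: a logarithmic branch point.


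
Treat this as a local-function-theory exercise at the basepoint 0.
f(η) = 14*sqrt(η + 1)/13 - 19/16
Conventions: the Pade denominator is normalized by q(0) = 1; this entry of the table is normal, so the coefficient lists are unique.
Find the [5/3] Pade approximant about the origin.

Taylor coefficients needed (expand at 0): a_0 = -23/208, a_1 = 7/13, a_2 = -7/52, a_3 = 7/104, a_4 = -35/832, a_5 = 49/1664, a_6 = -147/6656, a_7 = 231/13312, a_8 = -231/16384.
Write the denominator as Q(η) = 1 + q1*η + q2*η^2 + q3*η^3. Requiring Q*f - P = O(η^9) with deg P <= 5 kills the coefficients of η^6..η^8 in Q*f:
  η^6: a_6 + q1*a_5 + q2*a_4 + q3*a_3 = 0, i.e. -147/6656 + (49/1664)*q1 + (-35/832)*q2 + (7/104)*q3 = 0.
  η^7: a_7 + q1*a_6 + q2*a_5 + q3*a_4 = 0, i.e. 231/13312 + (-147/6656)*q1 + (49/1664)*q2 + (-35/832)*q3 = 0.
  η^8: a_8 + q1*a_7 + q2*a_6 + q3*a_5 = 0, i.e. -231/16384 + (231/13312)*q1 + (-147/6656)*q2 + (49/1664)*q3 = 0.
Solving this linear system: q1 = 27/16, q2 = 27/32, q3 = 15/128.
The numerator is Q*f truncated at degree 5: P0 = a_0 = -23/208; P1 = a_1 + q1*a_0 = 1171/3328; P2 = a_2 + q1*a_1 + q2*a_0 = 4531/6656; P3 = a_3 + q1*a_2 + q2*a_1 + q3*a_0 = 7495/26624; P4 = a_4 + q1*a_3 + q2*a_2 + q3*a_1 = 35/1664; P5 = a_5 + q1*a_4 + q2*a_3 + q3*a_2 = -7/13312.

The Pade approximant has numerator coefficients [-23/208, 1171/3328, 4531/6656, 7495/26624, 35/1664, -7/13312]; denominator coefficients [1, 27/16, 27/32, 15/128].


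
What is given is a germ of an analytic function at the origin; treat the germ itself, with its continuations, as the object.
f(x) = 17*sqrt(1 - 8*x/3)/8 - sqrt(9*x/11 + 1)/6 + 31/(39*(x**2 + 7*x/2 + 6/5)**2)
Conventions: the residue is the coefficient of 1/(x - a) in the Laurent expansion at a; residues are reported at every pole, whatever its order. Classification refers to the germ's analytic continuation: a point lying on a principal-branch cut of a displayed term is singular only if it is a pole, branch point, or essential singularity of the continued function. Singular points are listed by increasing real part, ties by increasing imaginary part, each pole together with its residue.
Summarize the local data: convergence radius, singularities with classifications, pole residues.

Radius of convergence at 0: 3/8.
At -7/4 - (1/20)*sqrt(745): a pole of order 2; residue (2480/865839)*sqrt(745).
At -11/9: an algebraic (square-root) branch point.
At -7/4 + (1/20)*sqrt(745): a pole of order 2; residue -(2480/865839)*sqrt(745).
At 3/8: an algebraic (square-root) branch point.

Denominator factor (x**2 + 7*x/2 + 6/5)^2: discriminant 149/20, real irrational roots -7/4 + (1/20)*sqrt(745) and -7/4 - (1/20)*sqrt(745); poles of order 2, moduli 7/4 - (1/20)*sqrt(745) and 7/4 + (1/20)*sqrt(745).
Branch term (-1/6)*sqrt(1 - x/(-11/9)): its argument vanishes at x = -11/9, a square-root branch point, modulus 11/9.
Branch term (17/8)*sqrt(1 - x/(3/8)): its argument vanishes at x = 3/8, a square-root branch point, modulus 3/8.
The radius of convergence is the smallest modulus among the singular points: 3/8.
The branch terms are analytic at -7/4 - (1/20)*sqrt(745) and contribute nothing to the residue; only the rational part matters.
The factor x**2 + 7*x/2 + 6/5 splits as (x - a)(x - a') with a = -7/4 - (1/20)*sqrt(745), a' = -7/4 + (1/20)*sqrt(745). At the order-2 pole a set g(x) = (x - a)^2*(rational part) = [31/39] / (x - a')^2.
Order-2 pole: residue = g'(a); g'(-7/4 - (1/20)*sqrt(745)) = (2480/865839)*sqrt(745), so the residue is (2480/865839)*sqrt(745).
The branch terms are analytic at -7/4 + (1/20)*sqrt(745) and contribute nothing to the residue; only the rational part matters.
The factor x**2 + 7*x/2 + 6/5 splits as (x - a)(x - a') with a = -7/4 + (1/20)*sqrt(745), a' = -7/4 - (1/20)*sqrt(745). At the order-2 pole a set g(x) = (x - a)^2*(rational part) = [31/39] / (x - a')^2.
Order-2 pole: residue = g'(a); g'(-7/4 + (1/20)*sqrt(745)) = -(2480/865839)*sqrt(745), so the residue is -(2480/865839)*sqrt(745).
List the singular points by increasing real part (a conjugate pair: the negative imaginary part first).


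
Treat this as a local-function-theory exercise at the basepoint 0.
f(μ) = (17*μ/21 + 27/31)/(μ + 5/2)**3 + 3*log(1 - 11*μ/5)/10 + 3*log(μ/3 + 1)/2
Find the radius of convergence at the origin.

Denominator factor (μ + 5/2)^3: pole of order 3 at -5/2, modulus 5/2.
Branch term (3/10)*log(1 - μ/(5/11)): its argument vanishes at μ = 5/11, a logarithmic branch point, modulus 5/11.
Branch term (3/2)*log(1 - μ/(-3)): its argument vanishes at μ = -3, a logarithmic branch point, modulus 3.
The radius of convergence is the smallest modulus among the singular points: 5/11.

The radius of convergence is 5/11.


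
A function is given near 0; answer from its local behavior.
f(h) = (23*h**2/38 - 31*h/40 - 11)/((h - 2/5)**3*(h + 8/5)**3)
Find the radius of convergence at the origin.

The radius of convergence is 2/5.

Denominator factor (h + 8/5)^3: pole of order 3 at -8/5, modulus 8/5.
Denominator factor (h - 2/5)^3: pole of order 3 at 2/5, modulus 2/5.
The radius of convergence is the smallest modulus among the singular points: 2/5.


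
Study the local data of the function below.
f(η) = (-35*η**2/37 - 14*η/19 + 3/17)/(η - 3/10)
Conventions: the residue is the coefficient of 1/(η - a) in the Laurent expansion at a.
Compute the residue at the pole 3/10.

At the order-1 pole 3/10 set g(η) = (η - (3/10))*f(η) = -35*η**2/37 - 14*η/19 + 3/17.
Simple pole: residue = g(a) at a = 3/10, which is -6201/47804.

The residue is -6201/47804.


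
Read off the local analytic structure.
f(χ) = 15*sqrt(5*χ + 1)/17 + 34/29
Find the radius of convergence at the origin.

The radius of convergence is 1/5.

Branch term (15/17)*sqrt(1 - χ/(-1/5)): its argument vanishes at χ = -1/5, a square-root branch point, modulus 1/5.
The radius of convergence is the smallest modulus among the singular points: 1/5.


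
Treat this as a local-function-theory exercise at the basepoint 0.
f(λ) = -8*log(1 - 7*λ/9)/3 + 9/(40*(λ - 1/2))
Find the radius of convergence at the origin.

Denominator factor (λ - 1/2): pole of order 1 at 1/2, modulus 1/2.
Branch term (-8/3)*log(1 - λ/(9/7)): its argument vanishes at λ = 9/7, a logarithmic branch point, modulus 9/7.
The radius of convergence is the smallest modulus among the singular points: 1/2.

The radius of convergence is 1/2.


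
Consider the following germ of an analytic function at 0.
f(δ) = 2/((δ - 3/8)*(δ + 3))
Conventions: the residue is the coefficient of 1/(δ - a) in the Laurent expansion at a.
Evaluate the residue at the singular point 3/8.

The residue is 16/27.

At the order-1 pole 3/8 set g(δ) = (δ - (3/8))*f(δ) = 2/(δ + 3).
Simple pole: residue = g(a) at a = 3/8, which is 16/27.


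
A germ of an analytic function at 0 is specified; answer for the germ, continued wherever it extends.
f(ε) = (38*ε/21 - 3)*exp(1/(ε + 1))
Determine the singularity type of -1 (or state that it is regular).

The exponent 1/(ε - (-1)) has a pole at -1, so exp(1/(ε - (-1))) takes every nonzero value near it: an essential singularity (not a pole of any order).

The point is an essential singularity.


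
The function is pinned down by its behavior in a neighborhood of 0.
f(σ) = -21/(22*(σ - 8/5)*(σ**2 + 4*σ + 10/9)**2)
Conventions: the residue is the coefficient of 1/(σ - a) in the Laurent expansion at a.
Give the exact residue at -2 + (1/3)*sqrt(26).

The residue is 1063125/225929264 - (110913705/76364091232)*sqrt(26).

The factor σ**2 + 4*σ + 10/9 splits as (σ - a)(σ - a') with a = -2 + (1/3)*sqrt(26), a' = -2 - (1/3)*sqrt(26). At the order-2 pole a set g(σ) = (σ - a)^2*f(σ) = [-21/(22*(σ - 8/5))] / (σ - a')^2.
Order-2 pole: residue = g'(a); g'(-2 + (1/3)*sqrt(26)) = 1063125/225929264 - (110913705/76364091232)*sqrt(26), so the residue is 1063125/225929264 - (110913705/76364091232)*sqrt(26).


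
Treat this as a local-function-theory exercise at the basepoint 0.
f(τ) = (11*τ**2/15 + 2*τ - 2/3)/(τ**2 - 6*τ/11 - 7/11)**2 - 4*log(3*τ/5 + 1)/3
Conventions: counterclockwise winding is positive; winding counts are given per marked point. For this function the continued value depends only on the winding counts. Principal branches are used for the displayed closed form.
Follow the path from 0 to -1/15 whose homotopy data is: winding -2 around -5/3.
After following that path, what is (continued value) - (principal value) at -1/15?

Continued minus principal equals (16/3)*pi*i.

The rational part is single-valued and drops out of the difference; each branch term changes only by its own monodromy.
(-4/3)*log(1 - τ/(-5/3)): each positive loop around -5/3 adds 2*pi*i to the log, so winding -2 contributes (-4/3)*(-2)*2*pi*i = (16/3)*pi*i.
Summing the contributions at τ = -1/15 gives (16/3)*pi*i.


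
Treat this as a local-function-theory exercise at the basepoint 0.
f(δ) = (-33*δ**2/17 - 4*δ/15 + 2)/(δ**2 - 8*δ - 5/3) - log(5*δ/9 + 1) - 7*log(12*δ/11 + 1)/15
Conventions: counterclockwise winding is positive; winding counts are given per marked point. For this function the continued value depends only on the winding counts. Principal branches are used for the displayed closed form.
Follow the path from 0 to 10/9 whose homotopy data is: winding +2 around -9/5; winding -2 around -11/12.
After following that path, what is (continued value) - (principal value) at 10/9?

Continued minus principal equals -(32/15)*pi*i.

The rational part is single-valued and drops out of the difference; each branch term changes only by its own monodromy.
(-7/15)*log(1 - δ/(-11/12)): each positive loop around -11/12 adds 2*pi*i to the log, so winding -2 contributes (-7/15)*(-2)*2*pi*i = (28/15)*pi*i.
(-1)*log(1 - δ/(-9/5)): each positive loop around -9/5 adds 2*pi*i to the log, so winding +2 contributes (-1)*(2)*2*pi*i = -(4)*pi*i.
Summing the contributions at δ = 10/9 gives -(32/15)*pi*i.


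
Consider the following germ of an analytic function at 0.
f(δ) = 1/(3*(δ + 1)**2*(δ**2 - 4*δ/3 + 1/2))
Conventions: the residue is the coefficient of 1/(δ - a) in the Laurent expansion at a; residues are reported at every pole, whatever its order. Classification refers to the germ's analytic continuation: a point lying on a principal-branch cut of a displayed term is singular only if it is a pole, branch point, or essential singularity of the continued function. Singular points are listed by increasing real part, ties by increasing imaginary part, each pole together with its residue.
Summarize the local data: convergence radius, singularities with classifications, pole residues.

Denominator factor (δ**2 - 4*δ/3 + 1/2): discriminant -2/9, complex-conjugate roots (2/3) + ((1/6)*sqrt(2))*i and (2/3) - ((1/6)*sqrt(2))*i; poles of order 1, moduli (1/2)*sqrt(2) and (1/2)*sqrt(2).
Denominator factor (δ + 1)^2: pole of order 2 at -1, modulus 1.
The radius of convergence is the smallest modulus among the singular points: (1/2)*sqrt(2).
At the order-2 pole -1 set g(δ) = (δ - (-1))^2*f(δ) = 1/(3*(δ**2 - 4*δ/3 + 1/2)).
Order-2 pole: residue = g'(a); g'(-1) = 40/289, so the residue is 40/289.
The factor δ**2 - 4*δ/3 + 1/2 splits as (δ - a)(δ - a') with a = (2/3) - ((1/6)*sqrt(2))*i, a' = (2/3) + ((1/6)*sqrt(2))*i. At the order-1 pole a set g(δ) = (δ - a)*f(δ) = [1/(3*(δ + 1)**2)] / (δ - a').
Simple pole: residue = g(a) at a = (2/3) - ((1/6)*sqrt(2))*i, which is (-20/289) + ((49/289)*sqrt(2))*i.
The factor δ**2 - 4*δ/3 + 1/2 splits as (δ - a)(δ - a') with a = (2/3) + ((1/6)*sqrt(2))*i, a' = (2/3) - ((1/6)*sqrt(2))*i. At the order-1 pole a set g(δ) = (δ - a)*f(δ) = [1/(3*(δ + 1)**2)] / (δ - a').
Simple pole: residue = g(a) at a = (2/3) + ((1/6)*sqrt(2))*i, which is (-20/289) - ((49/289)*sqrt(2))*i.
List the singular points by increasing real part (a conjugate pair: the negative imaginary part first).

Radius of convergence at 0: (1/2)*sqrt(2).
At -1: a pole of order 2; residue 40/289.
At (2/3) - ((1/6)*sqrt(2))*i: a pole of order 1; residue (-20/289) + ((49/289)*sqrt(2))*i.
At (2/3) + ((1/6)*sqrt(2))*i: a pole of order 1; residue (-20/289) - ((49/289)*sqrt(2))*i.


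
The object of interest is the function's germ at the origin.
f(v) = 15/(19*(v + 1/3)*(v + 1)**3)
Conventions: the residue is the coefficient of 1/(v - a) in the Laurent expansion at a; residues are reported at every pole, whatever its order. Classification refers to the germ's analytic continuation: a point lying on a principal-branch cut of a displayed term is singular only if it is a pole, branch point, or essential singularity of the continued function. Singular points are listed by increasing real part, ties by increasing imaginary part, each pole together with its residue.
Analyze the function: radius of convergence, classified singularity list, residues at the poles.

Denominator factor (v + 1/3): pole of order 1 at -1/3, modulus 1/3.
Denominator factor (v + 1)^3: pole of order 3 at -1, modulus 1.
The radius of convergence is the smallest modulus among the singular points: 1/3.
At the order-3 pole -1 set g(v) = (v - (-1))^3*f(v) = 15/(19*(v + 1/3)).
Order-3 pole: residue = g''(a)/2; g''(-1) = -405/76, so the residue is -405/152.
At the order-1 pole -1/3 set g(v) = (v - (-1/3))*f(v) = 15/(19*(v + 1)**3).
Simple pole: residue = g(a) at a = -1/3, which is 405/152.
List the singular points by increasing real part (a conjugate pair: the negative imaginary part first).

Radius of convergence at 0: 1/3.
At -1: a pole of order 3; residue -405/152.
At -1/3: a pole of order 1; residue 405/152.
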